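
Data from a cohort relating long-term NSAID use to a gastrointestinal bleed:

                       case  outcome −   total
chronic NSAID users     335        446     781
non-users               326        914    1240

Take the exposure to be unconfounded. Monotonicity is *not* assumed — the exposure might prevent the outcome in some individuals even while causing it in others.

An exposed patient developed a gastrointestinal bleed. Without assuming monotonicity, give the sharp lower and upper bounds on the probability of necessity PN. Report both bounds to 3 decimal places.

p₁ = P(outcome | exposed) = 335/781 = 0.42894
p₀ = P(outcome | unexposed) = 326/1240 = 0.2629
Under exogeneity alone the bounds on PN are max{0,(p₁−p₀)/p₁} ≤ PN ≤ min{1,(1−p₀)/p₁}.
  lower = (p₁ − p₀)/p₁ = 0.16603 / 0.42894 ≈ 0.3871
  upper = min{1, (1 − p₀)/p₁} = 0.7371 / 0.42894 ≈ 1.7184 → capped at 1

0.387 ≤ PN ≤ 1.000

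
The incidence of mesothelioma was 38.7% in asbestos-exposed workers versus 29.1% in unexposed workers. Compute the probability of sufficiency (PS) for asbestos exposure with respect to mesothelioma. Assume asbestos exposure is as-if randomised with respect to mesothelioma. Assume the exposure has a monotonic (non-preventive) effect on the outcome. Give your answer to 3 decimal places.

p₁ = 0.387, p₀ = 0.291.
Under exogeneity and monotonicity, PS = (p₁ − p₀) / (1 − p₀).
PS = (0.387 − 0.291) / (1 − 0.291) = 0.096 / 0.709 ≈ 0.1354

PS ≈ 0.135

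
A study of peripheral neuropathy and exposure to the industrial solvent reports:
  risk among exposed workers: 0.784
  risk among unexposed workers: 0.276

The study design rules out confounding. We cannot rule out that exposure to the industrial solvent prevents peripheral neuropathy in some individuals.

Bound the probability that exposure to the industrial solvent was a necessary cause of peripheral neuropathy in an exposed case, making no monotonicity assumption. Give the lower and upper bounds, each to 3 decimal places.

Let p₁ = 0.784, p₀ = 0.276.
Under exogeneity alone the bounds on PN are max{0,(p₁−p₀)/p₁} ≤ PN ≤ min{1,(1−p₀)/p₁}.
  lower = (p₁ − p₀)/p₁ = 0.508 / 0.784 ≈ 0.6480
  upper = min{1, (1 − p₀)/p₁} = 0.724 / 0.784 ≈ 0.9235

0.648 ≤ PN ≤ 0.923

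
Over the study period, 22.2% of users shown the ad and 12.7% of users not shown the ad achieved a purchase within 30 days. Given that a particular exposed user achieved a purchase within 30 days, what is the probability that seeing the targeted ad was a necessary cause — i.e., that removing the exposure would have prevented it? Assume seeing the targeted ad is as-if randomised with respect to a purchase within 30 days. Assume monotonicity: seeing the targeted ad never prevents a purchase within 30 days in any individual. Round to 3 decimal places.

p₁ = 0.222, p₀ = 0.127.
Under exogeneity and monotonicity, PN = (p₁ − p₀) / p₁.
PN = (0.222 − 0.127) / 0.222 = 0.095 / 0.222 ≈ 0.4279

PN ≈ 0.428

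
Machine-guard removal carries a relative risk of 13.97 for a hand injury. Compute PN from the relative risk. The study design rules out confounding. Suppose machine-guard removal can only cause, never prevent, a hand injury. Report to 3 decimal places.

PN ≈ 0.928

Under exogeneity and monotonicity, PN = (RR − 1) / RR = 1 − 1/RR.
PN = (13.97 − 1) / 13.97 = 12.97 / 13.97 ≈ 0.9284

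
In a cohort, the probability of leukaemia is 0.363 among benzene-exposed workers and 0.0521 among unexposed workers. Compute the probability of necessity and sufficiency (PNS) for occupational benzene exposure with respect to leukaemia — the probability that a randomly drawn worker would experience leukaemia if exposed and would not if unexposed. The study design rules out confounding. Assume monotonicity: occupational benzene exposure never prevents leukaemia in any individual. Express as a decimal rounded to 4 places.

Let p₁ = 0.363, p₀ = 0.0521.
Under exogeneity and monotonicity, PNS = p₁ − p₀.
PNS = 0.363 − 0.0521 = 0.3109

PNS ≈ 0.3109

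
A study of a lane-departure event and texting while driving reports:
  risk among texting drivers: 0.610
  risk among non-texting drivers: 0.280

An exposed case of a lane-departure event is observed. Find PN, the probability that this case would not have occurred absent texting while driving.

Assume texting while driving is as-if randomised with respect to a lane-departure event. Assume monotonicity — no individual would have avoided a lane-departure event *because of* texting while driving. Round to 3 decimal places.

PN ≈ 0.541

Let p₁ = 0.61, p₀ = 0.28.
Under exogeneity and monotonicity, PN = (p₁ − p₀) / p₁.
PN = (0.61 − 0.28) / 0.61 = 0.33 / 0.61 ≈ 0.5410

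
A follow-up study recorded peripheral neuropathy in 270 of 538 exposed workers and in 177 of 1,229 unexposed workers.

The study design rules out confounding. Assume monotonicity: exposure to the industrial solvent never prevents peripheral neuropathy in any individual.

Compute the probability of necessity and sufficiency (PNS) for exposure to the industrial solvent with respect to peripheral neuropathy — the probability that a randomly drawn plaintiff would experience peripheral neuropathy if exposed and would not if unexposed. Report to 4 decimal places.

p₁ = P(outcome | exposed) = 270/538 = 0.50186
p₀ = P(outcome | unexposed) = 177/1229 = 0.14402
Under exogeneity and monotonicity, PNS = p₁ − p₀.
PNS = 0.50186 − 0.14402 = 0.35784

PNS ≈ 0.3578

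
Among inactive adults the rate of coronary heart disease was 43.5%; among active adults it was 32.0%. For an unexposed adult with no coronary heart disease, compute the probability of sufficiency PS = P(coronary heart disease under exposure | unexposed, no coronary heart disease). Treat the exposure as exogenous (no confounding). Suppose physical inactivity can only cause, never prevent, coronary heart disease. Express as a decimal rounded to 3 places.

p₁ = 0.435, p₀ = 0.32.
Under exogeneity and monotonicity, PS = (p₁ − p₀) / (1 − p₀).
PS = (0.435 − 0.32) / (1 − 0.32) = 0.115 / 0.68 ≈ 0.1691

PS ≈ 0.169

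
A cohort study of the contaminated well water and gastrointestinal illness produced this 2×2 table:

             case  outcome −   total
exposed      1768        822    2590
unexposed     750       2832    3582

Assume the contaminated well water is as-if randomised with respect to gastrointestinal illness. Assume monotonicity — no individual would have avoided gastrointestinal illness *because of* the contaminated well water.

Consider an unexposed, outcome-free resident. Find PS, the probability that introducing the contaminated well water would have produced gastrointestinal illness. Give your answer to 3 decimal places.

p₁ = P(outcome | exposed) = 1768/2590 = 0.68263
p₀ = P(outcome | unexposed) = 750/3582 = 0.20938
Under exogeneity and monotonicity, PS = (p₁ − p₀)/(1 − p₀).
PS = (0.68263 − 0.20938) / 0.79062 ≈ 0.5986

PS ≈ 0.599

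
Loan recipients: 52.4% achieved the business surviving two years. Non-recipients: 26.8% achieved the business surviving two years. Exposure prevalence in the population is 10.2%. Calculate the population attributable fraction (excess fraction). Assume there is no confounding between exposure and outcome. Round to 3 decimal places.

p₁ = 0.524, p₀ = 0.268.
Overall risk P(Y=1) = π·p₁ + (1−π)·p₀ = 0.102×0.524 + 0.898×0.268 = 0.29411.
Under exogeneity, PAF = [P(Y=1) − p₀] / P(Y=1).
PAF = (0.29411 − 0.268) / 0.29411 ≈ 0.0888

PAF ≈ 0.089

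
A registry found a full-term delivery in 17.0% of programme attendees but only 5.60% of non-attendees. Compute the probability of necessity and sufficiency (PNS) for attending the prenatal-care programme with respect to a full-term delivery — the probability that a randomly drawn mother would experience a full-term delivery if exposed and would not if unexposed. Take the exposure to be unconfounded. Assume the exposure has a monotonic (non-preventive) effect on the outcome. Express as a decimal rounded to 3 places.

p₁ = 0.17, p₀ = 0.056.
Under exogeneity and monotonicity, PNS = p₁ − p₀.
PNS = 0.17 − 0.056 = 0.114

PNS ≈ 0.114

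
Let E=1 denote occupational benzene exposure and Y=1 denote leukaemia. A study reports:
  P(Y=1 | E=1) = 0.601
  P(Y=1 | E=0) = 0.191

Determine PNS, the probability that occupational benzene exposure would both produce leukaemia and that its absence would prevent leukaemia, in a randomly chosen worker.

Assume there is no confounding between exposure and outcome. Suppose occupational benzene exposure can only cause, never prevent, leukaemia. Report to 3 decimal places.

Let p₁ = 0.601, p₀ = 0.191.
Under exogeneity and monotonicity, PNS = p₁ − p₀.
PNS = 0.601 − 0.191 = 0.41

PNS ≈ 0.410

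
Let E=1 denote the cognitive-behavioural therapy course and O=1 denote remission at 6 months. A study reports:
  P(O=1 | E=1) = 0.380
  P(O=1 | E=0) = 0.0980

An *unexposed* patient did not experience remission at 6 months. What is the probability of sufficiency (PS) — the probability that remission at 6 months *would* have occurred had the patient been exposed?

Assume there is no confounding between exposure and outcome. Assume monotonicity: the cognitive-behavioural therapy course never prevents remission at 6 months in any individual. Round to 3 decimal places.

PS ≈ 0.313

Let p₁ = 0.38, p₀ = 0.098.
Under exogeneity and monotonicity, PS = (p₁ − p₀) / (1 − p₀).
PS = (0.38 − 0.098) / (1 − 0.098) = 0.282 / 0.902 ≈ 0.3126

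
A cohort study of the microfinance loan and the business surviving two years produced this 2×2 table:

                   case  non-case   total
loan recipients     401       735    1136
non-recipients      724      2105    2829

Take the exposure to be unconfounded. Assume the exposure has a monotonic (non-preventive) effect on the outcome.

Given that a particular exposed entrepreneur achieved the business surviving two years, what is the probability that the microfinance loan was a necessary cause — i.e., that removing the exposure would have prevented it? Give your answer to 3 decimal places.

PN ≈ 0.275

p₁ = P(outcome | exposed) = 401/1136 = 0.35299
p₀ = P(outcome | unexposed) = 724/2829 = 0.25592
Under exogeneity and monotonicity, PN = (p₁ − p₀) / p₁.
PN = (0.35299 − 0.25592) / 0.35299 = 0.097072 / 0.35299 ≈ 0.2750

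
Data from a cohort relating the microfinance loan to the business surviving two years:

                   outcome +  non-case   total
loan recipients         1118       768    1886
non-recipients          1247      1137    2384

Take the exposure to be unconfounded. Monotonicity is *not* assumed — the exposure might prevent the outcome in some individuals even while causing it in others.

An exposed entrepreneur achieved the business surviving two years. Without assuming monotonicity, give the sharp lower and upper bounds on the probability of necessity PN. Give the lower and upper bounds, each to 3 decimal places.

0.118 ≤ PN ≤ 0.805

p₁ = P(outcome | exposed) = 1118/1886 = 0.59279
p₀ = P(outcome | unexposed) = 1247/2384 = 0.52307
Under exogeneity alone the bounds on PN are max{0,(p₁−p₀)/p₁} ≤ PN ≤ min{1,(1−p₀)/p₁}.
  lower = (p₁ − p₀)/p₁ = 0.069719 / 0.59279 ≈ 0.1176
  upper = min{1, (1 − p₀)/p₁} = 0.47693 / 0.59279 ≈ 0.8046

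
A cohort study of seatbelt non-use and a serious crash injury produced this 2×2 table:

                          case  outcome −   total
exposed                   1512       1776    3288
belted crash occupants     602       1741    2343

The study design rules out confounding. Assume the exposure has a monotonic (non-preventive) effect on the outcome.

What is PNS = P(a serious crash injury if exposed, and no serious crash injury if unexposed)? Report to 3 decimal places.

PNS ≈ 0.203

p₁ = P(outcome | exposed) = 1512/3288 = 0.45985
p₀ = P(outcome | unexposed) = 602/2343 = 0.25694
Under exogeneity and monotonicity, PNS = p₁ − p₀.
PNS = 0.45985 − 0.25694 = 0.20292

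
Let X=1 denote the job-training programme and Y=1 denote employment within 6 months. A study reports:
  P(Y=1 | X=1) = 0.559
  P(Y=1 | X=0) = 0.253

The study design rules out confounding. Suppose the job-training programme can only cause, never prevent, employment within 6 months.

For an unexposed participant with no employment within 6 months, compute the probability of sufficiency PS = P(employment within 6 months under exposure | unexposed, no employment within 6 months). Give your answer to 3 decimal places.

Let p₁ = 0.559, p₀ = 0.253.
Under exogeneity and monotonicity, PS = (p₁ − p₀) / (1 − p₀).
PS = (0.559 − 0.253) / (1 − 0.253) = 0.306 / 0.747 ≈ 0.4096

PS ≈ 0.410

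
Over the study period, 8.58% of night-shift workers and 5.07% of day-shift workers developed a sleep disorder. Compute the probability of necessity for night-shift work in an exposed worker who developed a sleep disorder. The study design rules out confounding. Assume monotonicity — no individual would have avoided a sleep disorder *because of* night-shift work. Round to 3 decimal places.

p₁ = 0.0858, p₀ = 0.0507.
Under exogeneity and monotonicity, PN = (p₁ − p₀) / p₁.
PN = (0.0858 − 0.0507) / 0.0858 = 0.0351 / 0.0858 ≈ 0.4091

PN ≈ 0.409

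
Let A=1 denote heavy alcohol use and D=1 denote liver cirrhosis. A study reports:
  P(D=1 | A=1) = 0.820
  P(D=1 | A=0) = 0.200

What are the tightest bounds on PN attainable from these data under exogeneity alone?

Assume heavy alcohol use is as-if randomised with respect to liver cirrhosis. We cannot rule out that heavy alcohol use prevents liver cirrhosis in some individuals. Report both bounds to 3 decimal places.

0.756 ≤ PN ≤ 0.976

Let p₁ = 0.82, p₀ = 0.2.
Under exogeneity alone the bounds on PN are max{0,(p₁−p₀)/p₁} ≤ PN ≤ min{1,(1−p₀)/p₁}.
  lower = (p₁ − p₀)/p₁ = 0.62 / 0.82 ≈ 0.7561
  upper = min{1, (1 − p₀)/p₁} = 0.8 / 0.82 ≈ 0.9756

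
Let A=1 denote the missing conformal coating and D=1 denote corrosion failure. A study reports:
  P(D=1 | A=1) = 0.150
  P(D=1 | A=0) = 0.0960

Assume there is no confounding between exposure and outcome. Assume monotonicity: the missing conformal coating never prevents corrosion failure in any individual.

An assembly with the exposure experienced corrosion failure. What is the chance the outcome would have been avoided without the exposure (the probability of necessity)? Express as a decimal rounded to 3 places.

PN ≈ 0.360

Let p₁ = 0.15, p₀ = 0.096.
Under exogeneity and monotonicity, PN = (p₁ − p₀) / p₁.
PN = (0.15 − 0.096) / 0.15 = 0.054 / 0.15 ≈ 0.3600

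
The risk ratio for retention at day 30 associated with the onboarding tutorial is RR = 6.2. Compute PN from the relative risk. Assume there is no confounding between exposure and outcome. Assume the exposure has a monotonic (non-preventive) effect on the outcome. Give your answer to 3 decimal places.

PN ≈ 0.839

Under exogeneity and monotonicity, PN = (RR − 1) / RR = 1 − 1/RR.
PN = (6.2 − 1) / 6.2 = 5.2 / 6.2 ≈ 0.8387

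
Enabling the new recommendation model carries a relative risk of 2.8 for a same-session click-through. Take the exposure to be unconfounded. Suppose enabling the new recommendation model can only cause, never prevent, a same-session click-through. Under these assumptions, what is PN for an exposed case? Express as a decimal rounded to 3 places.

Under exogeneity and monotonicity, PN = (RR − 1) / RR = 1 − 1/RR.
PN = (2.8 − 1) / 2.8 = 1.8 / 2.8 ≈ 0.6429

PN ≈ 0.643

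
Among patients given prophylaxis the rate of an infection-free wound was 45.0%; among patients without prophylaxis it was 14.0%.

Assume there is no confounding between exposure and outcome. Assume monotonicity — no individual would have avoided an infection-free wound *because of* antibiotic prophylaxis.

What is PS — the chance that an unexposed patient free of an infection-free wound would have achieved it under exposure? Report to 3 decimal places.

p₁ = 0.45, p₀ = 0.14.
Under exogeneity and monotonicity, PS = (p₁ − p₀) / (1 − p₀).
PS = (0.45 − 0.14) / (1 − 0.14) = 0.31 / 0.86 ≈ 0.3605

PS ≈ 0.360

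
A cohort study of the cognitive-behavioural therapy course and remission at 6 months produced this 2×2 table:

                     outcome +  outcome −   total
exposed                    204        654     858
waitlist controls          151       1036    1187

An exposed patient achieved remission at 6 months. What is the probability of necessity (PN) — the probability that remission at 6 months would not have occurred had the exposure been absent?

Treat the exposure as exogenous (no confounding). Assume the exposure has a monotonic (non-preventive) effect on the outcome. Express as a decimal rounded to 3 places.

p₁ = P(outcome | exposed) = 204/858 = 0.23776
p₀ = P(outcome | unexposed) = 151/1187 = 0.12721
Under exogeneity and monotonicity, PN = (p₁ − p₀) / p₁.
PN = (0.23776 − 0.12721) / 0.23776 = 0.11055 / 0.23776 ≈ 0.4650

PN ≈ 0.465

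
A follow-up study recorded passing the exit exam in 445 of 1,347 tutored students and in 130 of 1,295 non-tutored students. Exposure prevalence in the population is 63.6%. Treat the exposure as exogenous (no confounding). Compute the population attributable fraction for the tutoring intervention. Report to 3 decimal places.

PAF ≈ 0.593

p₁ = P(outcome | exposed) = 445/1347 = 0.33036
p₀ = P(outcome | unexposed) = 130/1295 = 0.10039
Overall risk P(Y=1) = π·p₁ + (1−π)·p₀ = 0.636×0.33036 + 0.364×0.10039 = 0.24665.
Under exogeneity, PAF = [P(Y=1) − p₀] / P(Y=1).
PAF = (0.24665 − 0.10039) / 0.24665 ≈ 0.5930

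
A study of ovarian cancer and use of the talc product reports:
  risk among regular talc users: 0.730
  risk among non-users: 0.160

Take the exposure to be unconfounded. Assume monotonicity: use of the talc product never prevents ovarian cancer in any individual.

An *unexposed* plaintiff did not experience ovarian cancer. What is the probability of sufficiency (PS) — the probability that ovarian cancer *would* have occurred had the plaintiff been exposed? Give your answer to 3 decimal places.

Let p₁ = 0.73, p₀ = 0.16.
Under exogeneity and monotonicity, PS = (p₁ − p₀) / (1 − p₀).
PS = (0.73 − 0.16) / (1 − 0.16) = 0.57 / 0.84 ≈ 0.6786

PS ≈ 0.679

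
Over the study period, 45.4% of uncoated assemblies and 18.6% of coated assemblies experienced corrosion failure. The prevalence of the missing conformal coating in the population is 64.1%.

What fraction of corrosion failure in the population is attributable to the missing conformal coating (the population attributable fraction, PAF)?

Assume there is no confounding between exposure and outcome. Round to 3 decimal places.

p₁ = 0.454, p₀ = 0.186.
Overall risk P(Y=1) = π·p₁ + (1−π)·p₀ = 0.641×0.454 + 0.359×0.186 = 0.35779.
Under exogeneity, PAF = [P(Y=1) − p₀] / P(Y=1).
PAF = (0.35779 − 0.186) / 0.35779 ≈ 0.4801

PAF ≈ 0.480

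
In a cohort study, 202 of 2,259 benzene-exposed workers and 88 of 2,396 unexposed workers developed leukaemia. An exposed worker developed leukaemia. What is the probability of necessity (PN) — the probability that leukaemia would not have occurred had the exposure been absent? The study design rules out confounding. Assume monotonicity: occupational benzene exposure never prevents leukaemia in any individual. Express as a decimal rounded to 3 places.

p₁ = P(outcome | exposed) = 202/2259 = 0.08942
p₀ = P(outcome | unexposed) = 88/2396 = 0.036728
Under exogeneity and monotonicity, PN = (p₁ − p₀) / p₁.
PN = (0.08942 − 0.036728) / 0.08942 = 0.052692 / 0.08942 ≈ 0.5893

PN ≈ 0.589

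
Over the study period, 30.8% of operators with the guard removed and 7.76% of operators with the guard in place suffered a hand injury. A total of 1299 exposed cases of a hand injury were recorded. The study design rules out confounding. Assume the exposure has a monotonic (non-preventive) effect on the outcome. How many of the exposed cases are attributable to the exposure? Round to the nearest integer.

p₁ = 0.308, p₀ = 0.0776.
PN = (p₁ − p₀)/p₁ = (0.308 − 0.0776) / 0.308 ≈ 0.74805.
Attributable cases ≈ PN × (exposed cases) = 0.74805 × 1299 ≈ 971.72.

about 972 cases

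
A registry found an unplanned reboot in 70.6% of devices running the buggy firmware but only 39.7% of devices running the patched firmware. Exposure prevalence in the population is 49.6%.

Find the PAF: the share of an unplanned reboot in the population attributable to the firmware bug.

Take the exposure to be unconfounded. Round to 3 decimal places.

PAF ≈ 0.279

p₁ = 0.706, p₀ = 0.397.
Overall risk P(Y=1) = π·p₁ + (1−π)·p₀ = 0.496×0.706 + 0.504×0.397 = 0.55026.
Under exogeneity, PAF = [P(Y=1) − p₀] / P(Y=1).
PAF = (0.55026 − 0.397) / 0.55026 ≈ 0.2785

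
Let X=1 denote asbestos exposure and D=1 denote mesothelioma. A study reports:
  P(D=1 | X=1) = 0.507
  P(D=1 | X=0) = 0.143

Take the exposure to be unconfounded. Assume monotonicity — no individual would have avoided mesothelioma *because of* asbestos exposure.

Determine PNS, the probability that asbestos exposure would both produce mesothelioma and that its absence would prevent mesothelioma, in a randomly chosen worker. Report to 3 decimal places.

PNS ≈ 0.364

Let p₁ = 0.507, p₀ = 0.143.
Under exogeneity and monotonicity, PNS = p₁ − p₀.
PNS = 0.507 − 0.143 = 0.364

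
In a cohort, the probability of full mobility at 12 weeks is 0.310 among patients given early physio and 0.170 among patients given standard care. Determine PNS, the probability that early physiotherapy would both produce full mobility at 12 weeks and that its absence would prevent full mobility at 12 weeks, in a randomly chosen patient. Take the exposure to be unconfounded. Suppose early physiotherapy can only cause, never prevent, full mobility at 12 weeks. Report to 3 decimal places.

Let p₁ = 0.31, p₀ = 0.17.
Under exogeneity and monotonicity, PNS = p₁ − p₀.
PNS = 0.31 − 0.17 = 0.14

PNS ≈ 0.140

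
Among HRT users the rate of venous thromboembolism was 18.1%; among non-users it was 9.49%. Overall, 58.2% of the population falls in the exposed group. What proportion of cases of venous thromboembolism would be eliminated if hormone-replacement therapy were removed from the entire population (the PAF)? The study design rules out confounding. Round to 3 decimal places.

p₁ = 0.181, p₀ = 0.0949.
Overall risk P(Y=1) = π·p₁ + (1−π)·p₀ = 0.582×0.181 + 0.418×0.0949 = 0.14501.
Under exogeneity, PAF = [P(Y=1) − p₀] / P(Y=1).
PAF = (0.14501 − 0.0949) / 0.14501 ≈ 0.3456

PAF ≈ 0.346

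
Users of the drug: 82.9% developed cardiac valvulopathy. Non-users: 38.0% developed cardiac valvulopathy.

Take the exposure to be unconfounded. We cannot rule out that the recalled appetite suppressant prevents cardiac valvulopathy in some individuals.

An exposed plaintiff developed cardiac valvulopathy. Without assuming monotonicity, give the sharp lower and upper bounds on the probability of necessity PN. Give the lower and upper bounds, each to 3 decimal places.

p₁ = 0.829, p₀ = 0.38.
Under exogeneity alone the bounds on PN are max{0,(p₁−p₀)/p₁} ≤ PN ≤ min{1,(1−p₀)/p₁}.
  lower = (p₁ − p₀)/p₁ = 0.449 / 0.829 ≈ 0.5416
  upper = min{1, (1 − p₀)/p₁} = 0.62 / 0.829 ≈ 0.7479

0.542 ≤ PN ≤ 0.748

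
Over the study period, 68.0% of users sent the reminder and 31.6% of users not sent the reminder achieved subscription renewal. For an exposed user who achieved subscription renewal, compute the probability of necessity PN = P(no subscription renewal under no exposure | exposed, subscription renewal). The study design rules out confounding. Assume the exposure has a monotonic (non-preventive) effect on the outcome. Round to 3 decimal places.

p₁ = 0.68, p₀ = 0.316.
Under exogeneity and monotonicity, PN = (p₁ − p₀) / p₁.
PN = (0.68 − 0.316) / 0.68 = 0.364 / 0.68 ≈ 0.5353

PN ≈ 0.535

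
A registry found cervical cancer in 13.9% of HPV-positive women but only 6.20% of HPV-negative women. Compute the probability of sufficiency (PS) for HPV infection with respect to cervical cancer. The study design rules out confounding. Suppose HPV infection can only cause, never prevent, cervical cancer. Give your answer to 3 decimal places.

PS ≈ 0.082

p₁ = 0.139, p₀ = 0.062.
Under exogeneity and monotonicity, PS = (p₁ − p₀) / (1 − p₀).
PS = (0.139 − 0.062) / (1 − 0.062) = 0.077 / 0.938 ≈ 0.0821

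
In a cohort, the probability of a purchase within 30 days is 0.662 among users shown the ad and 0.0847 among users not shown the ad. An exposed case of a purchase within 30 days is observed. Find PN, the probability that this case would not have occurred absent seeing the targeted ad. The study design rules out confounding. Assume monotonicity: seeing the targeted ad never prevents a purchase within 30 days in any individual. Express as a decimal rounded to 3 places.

PN ≈ 0.872

Let p₁ = 0.662, p₀ = 0.0847.
Under exogeneity and monotonicity, PN = (p₁ − p₀) / p₁.
PN = (0.662 − 0.0847) / 0.662 = 0.5773 / 0.662 ≈ 0.8721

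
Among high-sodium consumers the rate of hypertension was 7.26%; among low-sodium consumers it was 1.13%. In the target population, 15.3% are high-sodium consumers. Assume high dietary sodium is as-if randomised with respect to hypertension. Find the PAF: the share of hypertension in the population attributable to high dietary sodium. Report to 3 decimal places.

PAF ≈ 0.454

p₁ = 0.0726, p₀ = 0.0113.
Overall risk P(Y=1) = π·p₁ + (1−π)·p₀ = 0.153×0.0726 + 0.847×0.0113 = 0.020679.
Under exogeneity, PAF = [P(Y=1) − p₀] / P(Y=1).
PAF = (0.020679 − 0.0113) / 0.020679 ≈ 0.4535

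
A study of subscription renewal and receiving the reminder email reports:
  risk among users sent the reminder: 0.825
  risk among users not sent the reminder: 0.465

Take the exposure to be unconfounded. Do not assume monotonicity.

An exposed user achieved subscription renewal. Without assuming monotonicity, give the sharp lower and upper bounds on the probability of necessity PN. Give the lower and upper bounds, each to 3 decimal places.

Let p₁ = 0.825, p₀ = 0.465.
Under exogeneity alone the bounds on PN are max{0,(p₁−p₀)/p₁} ≤ PN ≤ min{1,(1−p₀)/p₁}.
  lower = (p₁ − p₀)/p₁ = 0.36 / 0.825 ≈ 0.4364
  upper = min{1, (1 − p₀)/p₁} = 0.535 / 0.825 ≈ 0.6485

0.436 ≤ PN ≤ 0.648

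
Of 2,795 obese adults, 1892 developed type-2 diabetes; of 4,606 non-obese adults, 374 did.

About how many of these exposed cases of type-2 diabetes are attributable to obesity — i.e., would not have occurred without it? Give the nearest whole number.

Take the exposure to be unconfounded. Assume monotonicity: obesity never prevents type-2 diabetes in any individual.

p₁ = P(outcome | exposed) = 1892/2795 = 0.67692
p₀ = P(outcome | unexposed) = 374/4606 = 0.081198
PN = (p₁ − p₀)/p₁ = (0.67692 − 0.081198) / 0.67692 ≈ 0.88005.
Attributable cases ≈ PN × (exposed cases) = 0.88005 × 1892 ≈ 1665.05.

about 1665 cases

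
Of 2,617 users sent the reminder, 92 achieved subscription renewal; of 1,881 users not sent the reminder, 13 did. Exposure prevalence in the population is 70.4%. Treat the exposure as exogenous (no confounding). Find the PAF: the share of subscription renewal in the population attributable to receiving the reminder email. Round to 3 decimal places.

p₁ = P(outcome | exposed) = 92/2617 = 0.035155
p₀ = P(outcome | unexposed) = 13/1881 = 0.0069112
Overall risk P(Y=1) = π·p₁ + (1−π)·p₀ = 0.704×0.035155 + 0.296×0.0069112 = 0.026795.
Under exogeneity, PAF = [P(Y=1) − p₀] / P(Y=1).
PAF = (0.026795 − 0.0069112) / 0.026795 ≈ 0.7421

PAF ≈ 0.742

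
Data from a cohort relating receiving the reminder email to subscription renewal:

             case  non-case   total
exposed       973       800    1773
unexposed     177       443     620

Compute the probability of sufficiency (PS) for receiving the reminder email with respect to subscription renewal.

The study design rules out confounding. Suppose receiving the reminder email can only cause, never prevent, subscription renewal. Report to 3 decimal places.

p₁ = P(outcome | exposed) = 973/1773 = 0.54879
p₀ = P(outcome | unexposed) = 177/620 = 0.28548
Under exogeneity and monotonicity, PS = (p₁ − p₀)/(1 − p₀).
PS = (0.54879 − 0.28548) / 0.71452 ≈ 0.3685

PS ≈ 0.369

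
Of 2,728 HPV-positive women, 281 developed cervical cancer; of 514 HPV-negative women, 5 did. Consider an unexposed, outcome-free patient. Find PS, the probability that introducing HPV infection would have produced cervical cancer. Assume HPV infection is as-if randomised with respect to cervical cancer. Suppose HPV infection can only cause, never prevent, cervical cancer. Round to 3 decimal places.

PS ≈ 0.094

p₁ = P(outcome | exposed) = 281/2728 = 0.10301
p₀ = P(outcome | unexposed) = 5/514 = 0.0097276
Under exogeneity and monotonicity, PS = (p₁ − p₀) / (1 − p₀).
PS = (0.10301 − 0.0097276) / (1 − 0.0097276) = 0.093278 / 0.99027 ≈ 0.0942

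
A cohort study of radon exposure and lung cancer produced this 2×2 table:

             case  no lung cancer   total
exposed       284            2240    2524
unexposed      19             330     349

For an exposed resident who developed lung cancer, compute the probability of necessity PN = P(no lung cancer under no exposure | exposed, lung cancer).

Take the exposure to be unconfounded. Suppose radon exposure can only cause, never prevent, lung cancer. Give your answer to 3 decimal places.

PN ≈ 0.516

p₁ = P(outcome | exposed) = 284/2524 = 0.11252
p₀ = P(outcome | unexposed) = 19/349 = 0.054441
Under exogeneity and monotonicity, PN = (p₁ − p₀) / p₁.
PN = (0.11252 − 0.054441) / 0.11252 = 0.058079 / 0.11252 ≈ 0.5162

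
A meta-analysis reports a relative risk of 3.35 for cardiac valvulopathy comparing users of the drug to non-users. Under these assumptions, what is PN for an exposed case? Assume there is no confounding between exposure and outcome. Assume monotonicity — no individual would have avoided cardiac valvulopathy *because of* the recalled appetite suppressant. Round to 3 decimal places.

Under exogeneity and monotonicity, PN = (RR − 1) / RR = 1 − 1/RR.
PN = (3.35 − 1) / 3.35 = 2.35 / 3.35 ≈ 0.7015

PN ≈ 0.701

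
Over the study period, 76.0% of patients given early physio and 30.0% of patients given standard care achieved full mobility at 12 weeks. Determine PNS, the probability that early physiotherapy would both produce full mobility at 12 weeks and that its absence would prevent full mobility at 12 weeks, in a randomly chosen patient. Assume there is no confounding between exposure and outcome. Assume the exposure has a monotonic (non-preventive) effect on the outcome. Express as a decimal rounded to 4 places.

PNS ≈ 0.4600

p₁ = 0.76, p₀ = 0.3.
Under exogeneity and monotonicity, PNS = p₁ − p₀.
PNS = 0.76 − 0.3 = 0.46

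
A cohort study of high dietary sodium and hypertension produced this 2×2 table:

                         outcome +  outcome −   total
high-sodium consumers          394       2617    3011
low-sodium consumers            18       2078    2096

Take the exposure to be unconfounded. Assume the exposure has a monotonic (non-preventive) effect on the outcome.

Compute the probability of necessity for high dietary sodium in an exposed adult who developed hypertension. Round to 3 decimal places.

PN ≈ 0.934

p₁ = P(outcome | exposed) = 394/3011 = 0.13085
p₀ = P(outcome | unexposed) = 18/2096 = 0.0085878
Under exogeneity and monotonicity, PN = (p₁ − p₀)/p₁.
PN = (0.13085 − 0.0085878) / 0.13085 ≈ 0.9344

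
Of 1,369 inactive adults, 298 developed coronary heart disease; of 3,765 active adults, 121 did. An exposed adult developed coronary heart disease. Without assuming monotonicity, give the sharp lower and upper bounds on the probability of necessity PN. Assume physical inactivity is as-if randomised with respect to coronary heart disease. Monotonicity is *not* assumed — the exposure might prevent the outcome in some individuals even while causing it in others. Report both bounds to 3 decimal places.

p₁ = P(outcome | exposed) = 298/1369 = 0.21768
p₀ = P(outcome | unexposed) = 121/3765 = 0.032138
Under exogeneity alone the bounds on PN are max{0,(p₁−p₀)/p₁} ≤ PN ≤ min{1,(1−p₀)/p₁}.
  lower = (p₁ − p₀)/p₁ = 0.18554 / 0.21768 ≈ 0.8524
  upper = min{1, (1 − p₀)/p₁} = 0.96786 / 0.21768 ≈ 4.4463 → capped at 1

0.852 ≤ PN ≤ 1.000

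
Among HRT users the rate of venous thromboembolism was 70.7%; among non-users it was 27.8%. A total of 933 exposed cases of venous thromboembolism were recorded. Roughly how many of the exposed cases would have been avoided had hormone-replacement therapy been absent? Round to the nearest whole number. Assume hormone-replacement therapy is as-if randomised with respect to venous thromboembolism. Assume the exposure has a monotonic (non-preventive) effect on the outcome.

about 566 cases

p₁ = 0.707, p₀ = 0.278.
PN = (p₁ − p₀)/p₁ = (0.707 − 0.278) / 0.707 ≈ 0.60679.
Attributable cases ≈ PN × (exposed cases) = 0.60679 × 933 ≈ 566.13.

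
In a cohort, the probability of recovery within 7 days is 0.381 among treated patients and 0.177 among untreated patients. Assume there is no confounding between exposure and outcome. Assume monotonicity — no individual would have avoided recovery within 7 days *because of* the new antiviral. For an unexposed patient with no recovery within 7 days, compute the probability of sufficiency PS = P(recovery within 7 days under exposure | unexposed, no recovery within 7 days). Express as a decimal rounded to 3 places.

Let p₁ = 0.381, p₀ = 0.177.
Under exogeneity and monotonicity, PS = (p₁ − p₀) / (1 − p₀).
PS = (0.381 − 0.177) / (1 − 0.177) = 0.204 / 0.823 ≈ 0.2479

PS ≈ 0.248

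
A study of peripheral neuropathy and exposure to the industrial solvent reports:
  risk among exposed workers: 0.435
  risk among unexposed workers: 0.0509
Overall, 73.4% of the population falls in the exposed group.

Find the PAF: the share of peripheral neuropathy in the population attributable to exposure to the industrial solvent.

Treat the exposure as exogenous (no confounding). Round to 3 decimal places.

PAF ≈ 0.847

Let p₁ = 0.435, p₀ = 0.0509.
Overall risk P(Y=1) = π·p₁ + (1−π)·p₀ = 0.734×0.435 + 0.266×0.0509 = 0.33283.
Under exogeneity, PAF = [P(Y=1) − p₀] / P(Y=1).
PAF = (0.33283 − 0.0509) / 0.33283 ≈ 0.8471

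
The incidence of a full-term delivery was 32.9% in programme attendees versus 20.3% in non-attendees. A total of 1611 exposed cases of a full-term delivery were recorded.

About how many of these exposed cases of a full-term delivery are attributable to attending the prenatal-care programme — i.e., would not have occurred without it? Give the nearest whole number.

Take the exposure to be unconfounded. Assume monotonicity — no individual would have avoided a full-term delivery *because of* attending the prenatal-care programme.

p₁ = 0.329, p₀ = 0.203.
PN = (p₁ − p₀)/p₁ = (0.329 − 0.203) / 0.329 ≈ 0.38298.
Attributable cases ≈ PN × (exposed cases) = 0.38298 × 1611 ≈ 616.98.

about 617 cases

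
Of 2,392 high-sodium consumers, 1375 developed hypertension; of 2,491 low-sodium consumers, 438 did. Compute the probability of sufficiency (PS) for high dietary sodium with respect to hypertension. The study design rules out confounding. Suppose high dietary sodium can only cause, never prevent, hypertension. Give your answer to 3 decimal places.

PS ≈ 0.484

p₁ = P(outcome | exposed) = 1375/2392 = 0.57483
p₀ = P(outcome | unexposed) = 438/2491 = 0.17583
Under exogeneity and monotonicity, PS = (p₁ − p₀) / (1 − p₀).
PS = (0.57483 − 0.17583) / (1 − 0.17583) = 0.399 / 0.82417 ≈ 0.4841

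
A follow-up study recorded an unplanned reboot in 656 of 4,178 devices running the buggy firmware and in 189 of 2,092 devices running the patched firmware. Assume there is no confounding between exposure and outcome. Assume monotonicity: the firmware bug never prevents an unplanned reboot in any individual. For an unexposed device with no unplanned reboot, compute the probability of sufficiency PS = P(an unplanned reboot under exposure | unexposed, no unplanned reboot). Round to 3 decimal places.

p₁ = P(outcome | exposed) = 656/4178 = 0.15701
p₀ = P(outcome | unexposed) = 189/2092 = 0.090344
Under exogeneity and monotonicity, PS = (p₁ − p₀) / (1 − p₀).
PS = (0.15701 − 0.090344) / (1 − 0.090344) = 0.066669 / 0.90966 ≈ 0.0733

PS ≈ 0.073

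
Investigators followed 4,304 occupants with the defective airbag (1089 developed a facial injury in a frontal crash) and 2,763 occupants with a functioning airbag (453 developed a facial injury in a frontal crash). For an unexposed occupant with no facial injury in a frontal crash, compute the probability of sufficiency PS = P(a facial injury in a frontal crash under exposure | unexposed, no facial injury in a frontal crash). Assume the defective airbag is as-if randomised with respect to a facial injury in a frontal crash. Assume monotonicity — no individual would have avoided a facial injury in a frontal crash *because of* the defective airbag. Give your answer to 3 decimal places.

p₁ = P(outcome | exposed) = 1089/4304 = 0.25302
p₀ = P(outcome | unexposed) = 453/2763 = 0.16395
Under exogeneity and monotonicity, PS = (p₁ − p₀) / (1 − p₀).
PS = (0.25302 − 0.16395) / (1 − 0.16395) = 0.089068 / 0.83605 ≈ 0.1065

PS ≈ 0.107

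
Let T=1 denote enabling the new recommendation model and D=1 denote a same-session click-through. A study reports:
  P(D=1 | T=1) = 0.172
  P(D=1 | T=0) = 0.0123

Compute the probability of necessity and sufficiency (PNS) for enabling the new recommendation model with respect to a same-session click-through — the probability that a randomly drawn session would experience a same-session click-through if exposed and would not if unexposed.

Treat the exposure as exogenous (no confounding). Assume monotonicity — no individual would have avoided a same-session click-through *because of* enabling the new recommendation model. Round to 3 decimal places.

Let p₁ = 0.172, p₀ = 0.0123.
Under exogeneity and monotonicity, PNS = p₁ − p₀.
PNS = 0.172 − 0.0123 = 0.1597

PNS ≈ 0.160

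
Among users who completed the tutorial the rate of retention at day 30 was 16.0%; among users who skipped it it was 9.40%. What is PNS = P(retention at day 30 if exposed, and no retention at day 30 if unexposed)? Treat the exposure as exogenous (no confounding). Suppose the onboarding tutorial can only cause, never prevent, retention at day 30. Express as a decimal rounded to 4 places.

p₁ = 0.16, p₀ = 0.094.
Under exogeneity and monotonicity, PNS = p₁ − p₀.
PNS = 0.16 − 0.094 = 0.066

PNS ≈ 0.0660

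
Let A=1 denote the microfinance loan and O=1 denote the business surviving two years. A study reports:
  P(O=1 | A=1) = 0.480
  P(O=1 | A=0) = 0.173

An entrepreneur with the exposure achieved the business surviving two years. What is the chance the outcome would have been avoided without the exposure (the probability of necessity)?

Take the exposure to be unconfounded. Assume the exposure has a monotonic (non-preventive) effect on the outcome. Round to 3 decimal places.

PN ≈ 0.640

Let p₁ = 0.48, p₀ = 0.173.
Under exogeneity and monotonicity, PN = (p₁ − p₀) / p₁.
PN = (0.48 − 0.173) / 0.48 = 0.307 / 0.48 ≈ 0.6396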